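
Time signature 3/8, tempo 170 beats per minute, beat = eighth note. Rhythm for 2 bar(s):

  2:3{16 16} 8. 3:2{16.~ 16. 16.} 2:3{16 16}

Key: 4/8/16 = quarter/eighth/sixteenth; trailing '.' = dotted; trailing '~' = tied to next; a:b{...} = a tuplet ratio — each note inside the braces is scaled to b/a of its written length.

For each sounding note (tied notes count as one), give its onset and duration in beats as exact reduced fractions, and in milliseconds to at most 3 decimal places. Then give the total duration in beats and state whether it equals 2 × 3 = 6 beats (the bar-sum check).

1) 0.0ms=0b +264.706ms=3/4b
2) 264.706ms=3/4b +264.706ms=3/4b
3) 529.412ms=3/2b +529.412ms=3/2b
4) 1058.824ms=3b +352.941ms=1b
5) 1411.765ms=4b +176.471ms=1/2b
6) 1588.235ms=9/2b +264.706ms=3/4b
7) 1852.941ms=21/4b +264.706ms=3/4b
Σ=6b of 6 (170bpm 3/8) — PASS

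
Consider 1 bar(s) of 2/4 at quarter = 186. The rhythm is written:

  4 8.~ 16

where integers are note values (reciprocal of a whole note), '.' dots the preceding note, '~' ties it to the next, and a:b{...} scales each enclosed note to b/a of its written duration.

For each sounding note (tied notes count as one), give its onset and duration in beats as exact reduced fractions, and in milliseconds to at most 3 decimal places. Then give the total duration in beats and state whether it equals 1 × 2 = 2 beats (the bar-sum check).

1) 0.0ms=0b +322.581ms=1b
2) 322.581ms=1b +322.581ms=1b
Σ=2b of 2 (186bpm 2/4) — PASS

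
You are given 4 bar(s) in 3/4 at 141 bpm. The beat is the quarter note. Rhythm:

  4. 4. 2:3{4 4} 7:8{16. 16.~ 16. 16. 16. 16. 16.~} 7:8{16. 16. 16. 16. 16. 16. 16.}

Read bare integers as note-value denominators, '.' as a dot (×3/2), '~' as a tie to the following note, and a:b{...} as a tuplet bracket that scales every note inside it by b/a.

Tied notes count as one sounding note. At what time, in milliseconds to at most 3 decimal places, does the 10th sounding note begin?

note 10 onset = 60/7b = 3647.416ms

1. 0.0ms @ 0 + 638.298ms (3/2)
2. 638.298ms @ 3/2 + 638.298ms (3/2)
3. 1276.596ms @ 3 + 638.298ms (3/2)
4. 1914.894ms @ 9/2 + 638.298ms (3/2)
5. 2553.191ms @ 6 + 182.371ms (3/7)
6. 2735.562ms @ 45/7 + 364.742ms (6/7)
7. 3100.304ms @ 51/7 + 182.371ms (3/7)
8. 3282.675ms @ 54/7 + 182.371ms (3/7)
9. 3465.046ms @ 57/7 + 182.371ms (3/7)
10. 3647.416ms @ 60/7 + 364.742ms (6/7)
11. 4012.158ms @ 66/7 + 182.371ms (3/7)
12. 4194.529ms @ 69/7 + 182.371ms (3/7)
13. 4376.9ms @ 72/7 + 182.371ms (3/7)
14. 4559.271ms @ 75/7 + 182.371ms (3/7)
15. 4741.641ms @ 78/7 + 182.371ms (3/7)
16. 4924.012ms @ 81/7 + 182.371ms (3/7)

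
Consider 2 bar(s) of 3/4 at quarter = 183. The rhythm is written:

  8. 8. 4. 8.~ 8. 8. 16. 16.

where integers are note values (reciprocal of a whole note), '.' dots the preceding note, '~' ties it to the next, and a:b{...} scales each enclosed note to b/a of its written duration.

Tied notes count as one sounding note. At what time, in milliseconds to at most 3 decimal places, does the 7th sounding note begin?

1. 0.0ms @ 0 + 245.902ms (3/4)
2. 245.902ms @ 3/4 + 245.902ms (3/4)
3. 491.803ms @ 3/2 + 491.803ms (3/2)
4. 983.607ms @ 3 + 491.803ms (3/2)
5. 1475.41ms @ 9/2 + 245.902ms (3/4)
6. 1721.311ms @ 21/4 + 122.951ms (3/8)
7. 1844.262ms @ 45/8 + 122.951ms (3/8)

note 7 onset = 45/8b = 1844.262ms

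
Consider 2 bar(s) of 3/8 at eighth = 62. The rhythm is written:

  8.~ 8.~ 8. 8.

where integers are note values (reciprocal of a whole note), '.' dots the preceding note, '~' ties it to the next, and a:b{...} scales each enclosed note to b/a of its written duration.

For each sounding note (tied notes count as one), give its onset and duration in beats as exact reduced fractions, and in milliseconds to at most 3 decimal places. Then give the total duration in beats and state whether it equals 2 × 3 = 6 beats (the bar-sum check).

1) 0.0ms=0b +4354.839ms=9/2b
2) 4354.839ms=9/2b +1451.613ms=3/2b
Σ=6b of 6 (62bpm 3/8) — PASS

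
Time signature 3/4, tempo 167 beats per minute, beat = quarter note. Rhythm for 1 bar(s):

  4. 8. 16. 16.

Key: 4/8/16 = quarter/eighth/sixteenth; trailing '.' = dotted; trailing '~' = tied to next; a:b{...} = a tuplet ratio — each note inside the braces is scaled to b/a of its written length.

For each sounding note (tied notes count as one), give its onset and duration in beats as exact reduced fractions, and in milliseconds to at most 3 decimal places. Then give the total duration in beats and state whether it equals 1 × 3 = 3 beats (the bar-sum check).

1) 0.0ms=0b +538.922ms=3/2b
2) 538.922ms=3/2b +269.461ms=3/4b
3) 808.383ms=9/4b +134.731ms=3/8b
4) 943.114ms=21/8b +134.731ms=3/8b
Σ=3b of 3 (167bpm 3/4) — PASS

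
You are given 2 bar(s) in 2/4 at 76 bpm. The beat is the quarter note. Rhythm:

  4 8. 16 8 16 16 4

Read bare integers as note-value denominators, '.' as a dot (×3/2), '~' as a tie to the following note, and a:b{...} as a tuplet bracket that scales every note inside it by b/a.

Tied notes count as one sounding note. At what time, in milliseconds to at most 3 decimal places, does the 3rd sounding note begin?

note 3 onset = 7/4b = 1381.579ms

1. 0.0ms @ 0 + 789.474ms (1)
2. 789.474ms @ 1 + 592.105ms (3/4)
3. 1381.579ms @ 7/4 + 197.368ms (1/4)
4. 1578.947ms @ 2 + 394.737ms (1/2)
5. 1973.684ms @ 5/2 + 197.368ms (1/4)
6. 2171.053ms @ 11/4 + 197.368ms (1/4)
7. 2368.421ms @ 3 + 789.474ms (1)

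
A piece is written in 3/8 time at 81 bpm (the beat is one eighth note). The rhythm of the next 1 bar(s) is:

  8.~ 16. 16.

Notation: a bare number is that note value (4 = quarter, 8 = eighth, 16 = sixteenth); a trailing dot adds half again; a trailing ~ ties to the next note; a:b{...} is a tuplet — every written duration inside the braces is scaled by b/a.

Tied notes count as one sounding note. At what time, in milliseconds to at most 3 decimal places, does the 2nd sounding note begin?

1. 0.0ms @ 0 + 1666.667ms (9/4)
2. 1666.667ms @ 9/4 + 555.556ms (3/4)

note 2 onset = 9/4b = 1666.667ms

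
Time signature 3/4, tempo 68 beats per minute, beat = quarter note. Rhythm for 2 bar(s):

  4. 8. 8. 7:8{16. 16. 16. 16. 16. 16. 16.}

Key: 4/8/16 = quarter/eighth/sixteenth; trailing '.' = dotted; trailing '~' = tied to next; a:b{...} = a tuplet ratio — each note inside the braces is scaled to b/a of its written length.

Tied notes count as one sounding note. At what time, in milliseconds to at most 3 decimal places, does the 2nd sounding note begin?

note 2 onset = 3/2b = 1323.529ms

1. 0.0ms @ 0 + 1323.529ms (3/2)
2. 1323.529ms @ 3/2 + 661.765ms (3/4)
3. 1985.294ms @ 9/4 + 661.765ms (3/4)
4. 2647.059ms @ 3 + 378.151ms (3/7)
5. 3025.21ms @ 24/7 + 378.151ms (3/7)
6. 3403.361ms @ 27/7 + 378.151ms (3/7)
7. 3781.513ms @ 30/7 + 378.151ms (3/7)
8. 4159.664ms @ 33/7 + 378.151ms (3/7)
9. 4537.815ms @ 36/7 + 378.151ms (3/7)
10. 4915.966ms @ 39/7 + 378.151ms (3/7)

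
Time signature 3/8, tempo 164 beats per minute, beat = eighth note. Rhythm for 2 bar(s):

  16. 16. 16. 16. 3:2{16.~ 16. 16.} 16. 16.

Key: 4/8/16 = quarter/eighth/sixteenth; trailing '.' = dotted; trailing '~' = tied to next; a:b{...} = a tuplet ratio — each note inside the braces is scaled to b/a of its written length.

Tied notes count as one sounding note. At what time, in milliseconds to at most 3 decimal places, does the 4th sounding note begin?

1. 0.0ms @ 0 + 274.39ms (3/4)
2. 274.39ms @ 3/4 + 274.39ms (3/4)
3. 548.78ms @ 3/2 + 274.39ms (3/4)
4. 823.171ms @ 9/4 + 274.39ms (3/4)
5. 1097.561ms @ 3 + 365.854ms (1)
6. 1463.415ms @ 4 + 182.927ms (1/2)
7. 1646.341ms @ 9/2 + 274.39ms (3/4)
8. 1920.732ms @ 21/4 + 274.39ms (3/4)

note 4 onset = 9/4b = 823.171ms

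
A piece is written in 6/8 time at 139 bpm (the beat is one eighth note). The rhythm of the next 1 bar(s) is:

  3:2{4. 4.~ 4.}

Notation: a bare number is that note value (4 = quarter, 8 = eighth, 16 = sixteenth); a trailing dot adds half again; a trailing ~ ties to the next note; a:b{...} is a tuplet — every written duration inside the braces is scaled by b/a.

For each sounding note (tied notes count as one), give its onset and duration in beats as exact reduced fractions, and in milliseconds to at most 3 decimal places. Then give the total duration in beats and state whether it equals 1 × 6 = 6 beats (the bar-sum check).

1) 0.0ms=0b +863.309ms=2b
2) 863.309ms=2b +1726.619ms=4b
Σ=6b of 6 (139bpm 6/8) — PASS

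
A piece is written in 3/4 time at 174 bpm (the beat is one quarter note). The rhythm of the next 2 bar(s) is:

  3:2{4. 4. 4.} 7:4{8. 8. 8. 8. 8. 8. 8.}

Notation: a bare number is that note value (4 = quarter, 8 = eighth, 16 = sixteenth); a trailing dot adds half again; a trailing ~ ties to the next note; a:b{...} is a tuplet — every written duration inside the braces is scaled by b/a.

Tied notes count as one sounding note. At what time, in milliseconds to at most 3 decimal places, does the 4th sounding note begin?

note 4 onset = 3b = 1034.483ms

1. 0.0ms @ 0 + 344.828ms (1)
2. 344.828ms @ 1 + 344.828ms (1)
3. 689.655ms @ 2 + 344.828ms (1)
4. 1034.483ms @ 3 + 147.783ms (3/7)
5. 1182.266ms @ 24/7 + 147.783ms (3/7)
6. 1330.049ms @ 27/7 + 147.783ms (3/7)
7. 1477.833ms @ 30/7 + 147.783ms (3/7)
8. 1625.616ms @ 33/7 + 147.783ms (3/7)
9. 1773.399ms @ 36/7 + 147.783ms (3/7)
10. 1921.182ms @ 39/7 + 147.783ms (3/7)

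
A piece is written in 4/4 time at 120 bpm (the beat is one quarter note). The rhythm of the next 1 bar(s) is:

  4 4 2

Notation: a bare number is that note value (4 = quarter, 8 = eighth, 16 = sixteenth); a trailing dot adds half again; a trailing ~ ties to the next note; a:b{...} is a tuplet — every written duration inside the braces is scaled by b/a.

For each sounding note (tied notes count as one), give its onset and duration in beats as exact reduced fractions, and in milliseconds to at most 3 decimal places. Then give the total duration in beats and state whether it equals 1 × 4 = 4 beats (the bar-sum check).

1) 0.0ms=0b +500.0ms=1b
2) 500.0ms=1b +500.0ms=1b
3) 1000.0ms=2b +1000.0ms=2b
Σ=4b of 4 (120bpm 4/4) — PASS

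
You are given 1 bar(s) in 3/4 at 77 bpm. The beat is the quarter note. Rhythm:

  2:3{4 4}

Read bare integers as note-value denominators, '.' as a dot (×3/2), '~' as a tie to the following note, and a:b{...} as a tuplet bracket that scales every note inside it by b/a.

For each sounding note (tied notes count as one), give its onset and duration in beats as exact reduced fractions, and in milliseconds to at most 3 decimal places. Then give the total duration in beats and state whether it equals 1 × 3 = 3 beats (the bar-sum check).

1) 0.0ms=0b +1168.831ms=3/2b
2) 1168.831ms=3/2b +1168.831ms=3/2b
Σ=3b of 3 (77bpm 3/4) — PASS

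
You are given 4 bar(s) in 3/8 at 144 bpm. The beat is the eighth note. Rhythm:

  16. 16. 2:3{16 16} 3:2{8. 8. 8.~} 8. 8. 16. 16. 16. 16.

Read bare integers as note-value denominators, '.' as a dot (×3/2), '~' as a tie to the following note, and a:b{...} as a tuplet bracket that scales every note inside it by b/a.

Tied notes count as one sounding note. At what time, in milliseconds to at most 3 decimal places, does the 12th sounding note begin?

note 12 onset = 45/4b = 4687.5ms

1. 0.0ms @ 0 + 312.5ms (3/4)
2. 312.5ms @ 3/4 + 312.5ms (3/4)
3. 625.0ms @ 3/2 + 312.5ms (3/4)
4. 937.5ms @ 9/4 + 312.5ms (3/4)
5. 1250.0ms @ 3 + 416.667ms (1)
6. 1666.667ms @ 4 + 416.667ms (1)
7. 2083.333ms @ 5 + 1041.667ms (5/2)
8. 3125.0ms @ 15/2 + 625.0ms (3/2)
9. 3750.0ms @ 9 + 312.5ms (3/4)
10. 4062.5ms @ 39/4 + 312.5ms (3/4)
11. 4375.0ms @ 21/2 + 312.5ms (3/4)
12. 4687.5ms @ 45/4 + 312.5ms (3/4)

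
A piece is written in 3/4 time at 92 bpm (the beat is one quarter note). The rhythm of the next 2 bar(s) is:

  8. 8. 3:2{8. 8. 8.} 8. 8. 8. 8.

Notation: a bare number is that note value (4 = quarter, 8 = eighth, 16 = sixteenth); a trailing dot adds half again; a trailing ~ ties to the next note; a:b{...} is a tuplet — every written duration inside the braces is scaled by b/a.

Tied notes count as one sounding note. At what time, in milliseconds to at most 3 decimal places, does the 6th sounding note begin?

1. 0.0ms @ 0 + 489.13ms (3/4)
2. 489.13ms @ 3/4 + 489.13ms (3/4)
3. 978.261ms @ 3/2 + 326.087ms (1/2)
4. 1304.348ms @ 2 + 326.087ms (1/2)
5. 1630.435ms @ 5/2 + 326.087ms (1/2)
6. 1956.522ms @ 3 + 489.13ms (3/4)
7. 2445.652ms @ 15/4 + 489.13ms (3/4)
8. 2934.783ms @ 9/2 + 489.13ms (3/4)
9. 3423.913ms @ 21/4 + 489.13ms (3/4)

note 6 onset = 3b = 1956.522ms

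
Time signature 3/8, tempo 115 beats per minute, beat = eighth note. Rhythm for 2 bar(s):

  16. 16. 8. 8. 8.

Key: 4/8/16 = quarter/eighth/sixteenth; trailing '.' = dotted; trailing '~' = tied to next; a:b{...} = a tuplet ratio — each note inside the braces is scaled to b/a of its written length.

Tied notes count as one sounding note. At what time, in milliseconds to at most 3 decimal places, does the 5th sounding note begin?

note 5 onset = 9/2b = 2347.826ms

1. 0.0ms @ 0 + 391.304ms (3/4)
2. 391.304ms @ 3/4 + 391.304ms (3/4)
3. 782.609ms @ 3/2 + 782.609ms (3/2)
4. 1565.217ms @ 3 + 782.609ms (3/2)
5. 2347.826ms @ 9/2 + 782.609ms (3/2)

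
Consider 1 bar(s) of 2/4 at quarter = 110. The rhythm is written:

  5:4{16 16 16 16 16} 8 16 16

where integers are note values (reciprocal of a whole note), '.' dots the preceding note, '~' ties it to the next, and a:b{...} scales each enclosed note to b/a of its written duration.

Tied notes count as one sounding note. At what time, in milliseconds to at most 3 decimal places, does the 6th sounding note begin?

note 6 onset = 1b = 545.455ms

1. 0.0ms @ 0 + 109.091ms (1/5)
2. 109.091ms @ 1/5 + 109.091ms (1/5)
3. 218.182ms @ 2/5 + 109.091ms (1/5)
4. 327.273ms @ 3/5 + 109.091ms (1/5)
5. 436.364ms @ 4/5 + 109.091ms (1/5)
6. 545.455ms @ 1 + 272.727ms (1/2)
7. 818.182ms @ 3/2 + 136.364ms (1/4)
8. 954.545ms @ 7/4 + 136.364ms (1/4)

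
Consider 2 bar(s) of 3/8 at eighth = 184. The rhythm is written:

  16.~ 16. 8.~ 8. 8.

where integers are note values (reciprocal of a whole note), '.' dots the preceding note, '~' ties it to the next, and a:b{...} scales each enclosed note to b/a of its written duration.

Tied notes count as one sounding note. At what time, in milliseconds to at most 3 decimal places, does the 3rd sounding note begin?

1. 0.0ms @ 0 + 489.13ms (3/2)
2. 489.13ms @ 3/2 + 978.261ms (3)
3. 1467.391ms @ 9/2 + 489.13ms (3/2)

note 3 onset = 9/2b = 1467.391ms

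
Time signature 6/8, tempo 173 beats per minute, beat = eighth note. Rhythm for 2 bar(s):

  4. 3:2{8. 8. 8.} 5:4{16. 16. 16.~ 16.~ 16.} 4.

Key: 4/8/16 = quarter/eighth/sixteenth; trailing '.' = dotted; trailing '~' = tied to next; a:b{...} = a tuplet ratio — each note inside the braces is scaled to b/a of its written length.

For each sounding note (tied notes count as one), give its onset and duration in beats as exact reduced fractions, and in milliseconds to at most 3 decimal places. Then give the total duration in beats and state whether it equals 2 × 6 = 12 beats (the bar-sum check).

1) 0.0ms=0b +1040.462ms=3b
2) 1040.462ms=3b +346.821ms=1b
3) 1387.283ms=4b +346.821ms=1b
4) 1734.104ms=5b +346.821ms=1b
5) 2080.925ms=6b +208.092ms=3/5b
6) 2289.017ms=33/5b +208.092ms=3/5b
7) 2497.11ms=36/5b +624.277ms=9/5b
8) 3121.387ms=9b +1040.462ms=3b
Σ=12b of 12 (173bpm 6/8) — PASS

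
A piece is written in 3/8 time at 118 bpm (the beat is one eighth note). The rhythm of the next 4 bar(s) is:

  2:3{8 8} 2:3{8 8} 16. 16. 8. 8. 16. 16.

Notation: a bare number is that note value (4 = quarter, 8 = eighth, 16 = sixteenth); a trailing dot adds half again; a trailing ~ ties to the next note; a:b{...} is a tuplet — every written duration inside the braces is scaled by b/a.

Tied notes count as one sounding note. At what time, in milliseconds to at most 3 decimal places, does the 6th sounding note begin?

1. 0.0ms @ 0 + 762.712ms (3/2)
2. 762.712ms @ 3/2 + 762.712ms (3/2)
3. 1525.424ms @ 3 + 762.712ms (3/2)
4. 2288.136ms @ 9/2 + 762.712ms (3/2)
5. 3050.847ms @ 6 + 381.356ms (3/4)
6. 3432.203ms @ 27/4 + 381.356ms (3/4)
7. 3813.559ms @ 15/2 + 762.712ms (3/2)
8. 4576.271ms @ 9 + 762.712ms (3/2)
9. 5338.983ms @ 21/2 + 381.356ms (3/4)
10. 5720.339ms @ 45/4 + 381.356ms (3/4)

note 6 onset = 27/4b = 3432.203ms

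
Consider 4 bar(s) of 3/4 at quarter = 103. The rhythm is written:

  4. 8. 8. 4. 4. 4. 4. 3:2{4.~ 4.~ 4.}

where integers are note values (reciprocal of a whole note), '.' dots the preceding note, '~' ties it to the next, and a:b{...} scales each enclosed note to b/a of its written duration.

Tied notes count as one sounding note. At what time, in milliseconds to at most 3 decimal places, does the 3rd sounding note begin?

note 3 onset = 9/4b = 1310.68ms

1. 0.0ms @ 0 + 873.786ms (3/2)
2. 873.786ms @ 3/2 + 436.893ms (3/4)
3. 1310.68ms @ 9/4 + 436.893ms (3/4)
4. 1747.573ms @ 3 + 873.786ms (3/2)
5. 2621.359ms @ 9/2 + 873.786ms (3/2)
6. 3495.146ms @ 6 + 873.786ms (3/2)
7. 4368.932ms @ 15/2 + 873.786ms (3/2)
8. 5242.718ms @ 9 + 1747.573ms (3)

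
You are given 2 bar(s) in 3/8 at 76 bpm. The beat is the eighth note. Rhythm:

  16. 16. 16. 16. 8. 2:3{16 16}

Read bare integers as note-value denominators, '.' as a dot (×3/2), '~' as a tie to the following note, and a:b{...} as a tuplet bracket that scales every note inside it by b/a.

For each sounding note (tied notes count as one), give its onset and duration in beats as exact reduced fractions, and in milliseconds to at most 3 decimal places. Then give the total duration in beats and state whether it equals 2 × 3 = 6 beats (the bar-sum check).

1) 0.0ms=0b +592.105ms=3/4b
2) 592.105ms=3/4b +592.105ms=3/4b
3) 1184.211ms=3/2b +592.105ms=3/4b
4) 1776.316ms=9/4b +592.105ms=3/4b
5) 2368.421ms=3b +1184.211ms=3/2b
6) 3552.632ms=9/2b +592.105ms=3/4b
7) 4144.737ms=21/4b +592.105ms=3/4b
Σ=6b of 6 (76bpm 3/8) — PASS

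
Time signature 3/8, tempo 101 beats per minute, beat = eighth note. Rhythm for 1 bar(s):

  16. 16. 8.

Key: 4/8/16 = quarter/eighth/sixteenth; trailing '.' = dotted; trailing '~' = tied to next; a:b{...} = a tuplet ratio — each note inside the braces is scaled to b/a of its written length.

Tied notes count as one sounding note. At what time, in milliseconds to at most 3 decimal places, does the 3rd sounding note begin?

note 3 onset = 3/2b = 891.089ms

1. 0.0ms @ 0 + 445.545ms (3/4)
2. 445.545ms @ 3/4 + 445.545ms (3/4)
3. 891.089ms @ 3/2 + 891.089ms (3/2)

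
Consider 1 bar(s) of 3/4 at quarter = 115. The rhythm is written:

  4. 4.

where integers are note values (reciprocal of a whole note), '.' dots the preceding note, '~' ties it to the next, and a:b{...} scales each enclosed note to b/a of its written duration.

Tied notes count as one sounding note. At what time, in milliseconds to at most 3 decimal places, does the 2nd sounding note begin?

1. 0.0ms @ 0 + 782.609ms (3/2)
2. 782.609ms @ 3/2 + 782.609ms (3/2)

note 2 onset = 3/2b = 782.609ms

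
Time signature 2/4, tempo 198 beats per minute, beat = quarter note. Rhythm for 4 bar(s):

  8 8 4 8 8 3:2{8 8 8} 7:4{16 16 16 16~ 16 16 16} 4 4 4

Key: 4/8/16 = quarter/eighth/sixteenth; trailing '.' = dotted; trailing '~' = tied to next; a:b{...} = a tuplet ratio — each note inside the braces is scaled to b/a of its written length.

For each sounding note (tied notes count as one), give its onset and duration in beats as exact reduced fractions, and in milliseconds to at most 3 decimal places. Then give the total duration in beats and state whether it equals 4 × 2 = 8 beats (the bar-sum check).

1) 0.0ms=0b +151.515ms=1/2b
2) 151.515ms=1/2b +151.515ms=1/2b
3) 303.03ms=1b +303.03ms=1b
4) 606.061ms=2b +151.515ms=1/2b
5) 757.576ms=5/2b +151.515ms=1/2b
6) 909.091ms=3b +101.01ms=1/3b
7) 1010.101ms=10/3b +101.01ms=1/3b
8) 1111.111ms=11/3b +101.01ms=1/3b
9) 1212.121ms=4b +43.29ms=1/7b
10) 1255.411ms=29/7b +43.29ms=1/7b
11) 1298.701ms=30/7b +43.29ms=1/7b
12) 1341.991ms=31/7b +86.58ms=2/7b
13) 1428.571ms=33/7b +43.29ms=1/7b
14) 1471.861ms=34/7b +43.29ms=1/7b
15) 1515.152ms=5b +303.03ms=1b
16) 1818.182ms=6b +303.03ms=1b
17) 2121.212ms=7b +303.03ms=1b
Σ=8b of 8 (198bpm 2/4) — PASS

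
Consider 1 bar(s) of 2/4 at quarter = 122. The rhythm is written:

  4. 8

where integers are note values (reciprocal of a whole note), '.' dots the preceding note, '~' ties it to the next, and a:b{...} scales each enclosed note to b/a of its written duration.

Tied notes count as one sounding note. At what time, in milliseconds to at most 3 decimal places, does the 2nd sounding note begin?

note 2 onset = 3/2b = 737.705ms

1. 0.0ms @ 0 + 737.705ms (3/2)
2. 737.705ms @ 3/2 + 245.902ms (1/2)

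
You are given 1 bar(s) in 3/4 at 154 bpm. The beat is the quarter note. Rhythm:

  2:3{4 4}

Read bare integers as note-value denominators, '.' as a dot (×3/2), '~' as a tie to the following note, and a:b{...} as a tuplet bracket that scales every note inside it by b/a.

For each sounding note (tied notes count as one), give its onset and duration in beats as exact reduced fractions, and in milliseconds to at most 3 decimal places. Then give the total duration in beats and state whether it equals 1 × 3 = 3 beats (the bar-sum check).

1) 0.0ms=0b +584.416ms=3/2b
2) 584.416ms=3/2b +584.416ms=3/2b
Σ=3b of 3 (154bpm 3/4) — PASS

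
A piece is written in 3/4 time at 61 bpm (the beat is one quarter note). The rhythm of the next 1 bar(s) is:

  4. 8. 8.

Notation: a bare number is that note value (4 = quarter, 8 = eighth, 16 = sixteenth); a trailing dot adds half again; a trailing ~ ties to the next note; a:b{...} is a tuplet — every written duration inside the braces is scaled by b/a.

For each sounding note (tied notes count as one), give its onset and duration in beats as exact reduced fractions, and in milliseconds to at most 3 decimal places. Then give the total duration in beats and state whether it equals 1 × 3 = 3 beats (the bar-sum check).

1) 0.0ms=0b +1475.41ms=3/2b
2) 1475.41ms=3/2b +737.705ms=3/4b
3) 2213.115ms=9/4b +737.705ms=3/4b
Σ=3b of 3 (61bpm 3/4) — PASS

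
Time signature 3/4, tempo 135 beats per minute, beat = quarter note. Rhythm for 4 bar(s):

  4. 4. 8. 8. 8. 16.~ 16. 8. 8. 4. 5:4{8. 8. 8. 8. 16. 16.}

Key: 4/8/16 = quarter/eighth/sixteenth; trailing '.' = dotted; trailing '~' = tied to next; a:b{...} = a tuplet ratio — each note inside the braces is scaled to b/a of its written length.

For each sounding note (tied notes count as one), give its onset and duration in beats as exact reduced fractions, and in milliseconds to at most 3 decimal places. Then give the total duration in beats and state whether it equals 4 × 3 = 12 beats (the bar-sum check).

1) 0.0ms=0b +666.667ms=3/2b
2) 666.667ms=3/2b +666.667ms=3/2b
3) 1333.333ms=3b +333.333ms=3/4b
4) 1666.667ms=15/4b +333.333ms=3/4b
5) 2000.0ms=9/2b +333.333ms=3/4b
6) 2333.333ms=21/4b +333.333ms=3/4b
7) 2666.667ms=6b +333.333ms=3/4b
8) 3000.0ms=27/4b +333.333ms=3/4b
9) 3333.333ms=15/2b +666.667ms=3/2b
10) 4000.0ms=9b +266.667ms=3/5b
11) 4266.667ms=48/5b +266.667ms=3/5b
12) 4533.333ms=51/5b +266.667ms=3/5b
13) 4800.0ms=54/5b +266.667ms=3/5b
14) 5066.667ms=57/5b +133.333ms=3/10b
15) 5200.0ms=117/10b +133.333ms=3/10b
Σ=12b of 12 (135bpm 3/4) — PASS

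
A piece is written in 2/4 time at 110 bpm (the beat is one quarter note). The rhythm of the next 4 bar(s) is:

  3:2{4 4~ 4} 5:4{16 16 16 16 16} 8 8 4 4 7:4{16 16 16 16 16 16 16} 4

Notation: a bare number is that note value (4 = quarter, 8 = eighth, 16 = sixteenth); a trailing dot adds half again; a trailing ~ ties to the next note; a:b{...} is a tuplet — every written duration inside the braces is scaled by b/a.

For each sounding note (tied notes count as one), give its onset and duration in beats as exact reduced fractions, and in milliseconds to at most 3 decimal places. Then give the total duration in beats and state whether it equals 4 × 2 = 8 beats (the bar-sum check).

1) 0.0ms=0b +363.636ms=2/3b
2) 363.636ms=2/3b +727.273ms=4/3b
3) 1090.909ms=2b +109.091ms=1/5b
4) 1200.0ms=11/5b +109.091ms=1/5b
5) 1309.091ms=12/5b +109.091ms=1/5b
6) 1418.182ms=13/5b +109.091ms=1/5b
7) 1527.273ms=14/5b +109.091ms=1/5b
8) 1636.364ms=3b +272.727ms=1/2b
9) 1909.091ms=7/2b +272.727ms=1/2b
10) 2181.818ms=4b +545.455ms=1b
11) 2727.273ms=5b +545.455ms=1b
12) 3272.727ms=6b +77.922ms=1/7b
13) 3350.649ms=43/7b +77.922ms=1/7b
14) 3428.571ms=44/7b +77.922ms=1/7b
15) 3506.494ms=45/7b +77.922ms=1/7b
16) 3584.416ms=46/7b +77.922ms=1/7b
17) 3662.338ms=47/7b +77.922ms=1/7b
18) 3740.26ms=48/7b +77.922ms=1/7b
19) 3818.182ms=7b +545.455ms=1b
Σ=8b of 8 (110bpm 2/4) — PASS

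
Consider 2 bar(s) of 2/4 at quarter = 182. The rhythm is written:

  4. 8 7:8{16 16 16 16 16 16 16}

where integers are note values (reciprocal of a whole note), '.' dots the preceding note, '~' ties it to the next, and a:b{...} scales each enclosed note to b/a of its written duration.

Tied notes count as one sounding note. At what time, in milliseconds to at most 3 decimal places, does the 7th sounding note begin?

1. 0.0ms @ 0 + 494.505ms (3/2)
2. 494.505ms @ 3/2 + 164.835ms (1/2)
3. 659.341ms @ 2 + 94.192ms (2/7)
4. 753.532ms @ 16/7 + 94.192ms (2/7)
5. 847.724ms @ 18/7 + 94.192ms (2/7)
6. 941.915ms @ 20/7 + 94.192ms (2/7)
7. 1036.107ms @ 22/7 + 94.192ms (2/7)
8. 1130.298ms @ 24/7 + 94.192ms (2/7)
9. 1224.49ms @ 26/7 + 94.192ms (2/7)

note 7 onset = 22/7b = 1036.107ms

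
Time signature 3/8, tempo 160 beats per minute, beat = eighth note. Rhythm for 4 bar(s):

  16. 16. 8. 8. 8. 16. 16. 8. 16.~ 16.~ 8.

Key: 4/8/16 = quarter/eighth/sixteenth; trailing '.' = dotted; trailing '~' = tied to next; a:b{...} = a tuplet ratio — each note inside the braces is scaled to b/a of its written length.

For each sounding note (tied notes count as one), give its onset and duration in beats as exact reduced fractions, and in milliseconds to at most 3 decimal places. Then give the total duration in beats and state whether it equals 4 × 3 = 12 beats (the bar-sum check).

1) 0.0ms=0b +281.25ms=3/4b
2) 281.25ms=3/4b +281.25ms=3/4b
3) 562.5ms=3/2b +562.5ms=3/2b
4) 1125.0ms=3b +562.5ms=3/2b
5) 1687.5ms=9/2b +562.5ms=3/2b
6) 2250.0ms=6b +281.25ms=3/4b
7) 2531.25ms=27/4b +281.25ms=3/4b
8) 2812.5ms=15/2b +562.5ms=3/2b
9) 3375.0ms=9b +1125.0ms=3b
Σ=12b of 12 (160bpm 3/8) — PASS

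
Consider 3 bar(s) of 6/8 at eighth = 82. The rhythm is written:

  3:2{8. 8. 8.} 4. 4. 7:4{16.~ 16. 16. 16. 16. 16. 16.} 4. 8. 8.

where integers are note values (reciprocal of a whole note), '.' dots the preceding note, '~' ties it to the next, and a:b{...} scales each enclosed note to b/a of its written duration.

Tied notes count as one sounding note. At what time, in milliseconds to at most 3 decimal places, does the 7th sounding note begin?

1. 0.0ms @ 0 + 731.707ms (1)
2. 731.707ms @ 1 + 731.707ms (1)
3. 1463.415ms @ 2 + 731.707ms (1)
4. 2195.122ms @ 3 + 2195.122ms (3)
5. 4390.244ms @ 6 + 2195.122ms (3)
6. 6585.366ms @ 9 + 627.178ms (6/7)
7. 7212.544ms @ 69/7 + 313.589ms (3/7)
8. 7526.132ms @ 72/7 + 313.589ms (3/7)
9. 7839.721ms @ 75/7 + 313.589ms (3/7)
10. 8153.31ms @ 78/7 + 313.589ms (3/7)
11. 8466.899ms @ 81/7 + 313.589ms (3/7)
12. 8780.488ms @ 12 + 2195.122ms (3)
13. 10975.61ms @ 15 + 1097.561ms (3/2)
14. 12073.171ms @ 33/2 + 1097.561ms (3/2)

note 7 onset = 69/7b = 7212.544ms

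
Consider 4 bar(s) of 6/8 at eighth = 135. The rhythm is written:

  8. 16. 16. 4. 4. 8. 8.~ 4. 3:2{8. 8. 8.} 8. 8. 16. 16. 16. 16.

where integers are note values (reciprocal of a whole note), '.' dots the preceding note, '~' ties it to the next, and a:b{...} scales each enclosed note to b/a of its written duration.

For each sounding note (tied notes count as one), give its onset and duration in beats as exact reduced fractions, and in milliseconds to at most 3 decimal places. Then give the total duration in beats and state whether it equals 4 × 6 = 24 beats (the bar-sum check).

1) 0.0ms=0b +666.667ms=3/2b
2) 666.667ms=3/2b +333.333ms=3/4b
3) 1000.0ms=9/4b +333.333ms=3/4b
4) 1333.333ms=3b +1333.333ms=3b
5) 2666.667ms=6b +1333.333ms=3b
6) 4000.0ms=9b +666.667ms=3/2b
7) 4666.667ms=21/2b +2000.0ms=9/2b
8) 6666.667ms=15b +444.444ms=1b
9) 7111.111ms=16b +444.444ms=1b
10) 7555.556ms=17b +444.444ms=1b
11) 8000.0ms=18b +666.667ms=3/2b
12) 8666.667ms=39/2b +666.667ms=3/2b
13) 9333.333ms=21b +333.333ms=3/4b
14) 9666.667ms=87/4b +333.333ms=3/4b
15) 10000.0ms=45/2b +333.333ms=3/4b
16) 10333.333ms=93/4b +333.333ms=3/4b
Σ=24b of 24 (135bpm 6/8) — PASS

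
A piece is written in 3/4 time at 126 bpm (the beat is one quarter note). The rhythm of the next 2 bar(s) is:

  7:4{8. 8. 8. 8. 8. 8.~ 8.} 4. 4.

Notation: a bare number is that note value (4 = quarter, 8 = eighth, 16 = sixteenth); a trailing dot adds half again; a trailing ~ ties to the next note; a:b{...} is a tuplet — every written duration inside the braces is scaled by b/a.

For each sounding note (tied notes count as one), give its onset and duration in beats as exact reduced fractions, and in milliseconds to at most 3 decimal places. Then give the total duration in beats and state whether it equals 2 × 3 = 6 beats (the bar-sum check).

1) 0.0ms=0b +204.082ms=3/7b
2) 204.082ms=3/7b +204.082ms=3/7b
3) 408.163ms=6/7b +204.082ms=3/7b
4) 612.245ms=9/7b +204.082ms=3/7b
5) 816.327ms=12/7b +204.082ms=3/7b
6) 1020.408ms=15/7b +408.163ms=6/7b
7) 1428.571ms=3b +714.286ms=3/2b
8) 2142.857ms=9/2b +714.286ms=3/2b
Σ=6b of 6 (126bpm 3/4) — PASS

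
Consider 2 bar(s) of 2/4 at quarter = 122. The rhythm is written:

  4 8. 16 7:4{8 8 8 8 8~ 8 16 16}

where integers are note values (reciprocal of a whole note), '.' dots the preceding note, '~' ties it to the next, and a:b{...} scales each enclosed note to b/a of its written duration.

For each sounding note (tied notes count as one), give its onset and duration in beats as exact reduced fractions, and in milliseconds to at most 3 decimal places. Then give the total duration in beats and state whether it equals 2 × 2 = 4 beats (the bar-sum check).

1) 0.0ms=0b +491.803ms=1b
2) 491.803ms=1b +368.852ms=3/4b
3) 860.656ms=7/4b +122.951ms=1/4b
4) 983.607ms=2b +140.515ms=2/7b
5) 1124.122ms=16/7b +140.515ms=2/7b
6) 1264.637ms=18/7b +140.515ms=2/7b
7) 1405.152ms=20/7b +140.515ms=2/7b
8) 1545.667ms=22/7b +281.03ms=4/7b
9) 1826.698ms=26/7b +70.258ms=1/7b
10) 1896.956ms=27/7b +70.258ms=1/7b
Σ=4b of 4 (122bpm 2/4) — PASS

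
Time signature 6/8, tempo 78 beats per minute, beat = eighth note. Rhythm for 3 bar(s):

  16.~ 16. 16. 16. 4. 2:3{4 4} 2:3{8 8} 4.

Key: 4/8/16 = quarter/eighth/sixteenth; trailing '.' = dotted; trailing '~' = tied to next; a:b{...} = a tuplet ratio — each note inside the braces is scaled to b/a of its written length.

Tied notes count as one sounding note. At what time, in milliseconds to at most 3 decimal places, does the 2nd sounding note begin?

1. 0.0ms @ 0 + 1153.846ms (3/2)
2. 1153.846ms @ 3/2 + 576.923ms (3/4)
3. 1730.769ms @ 9/4 + 576.923ms (3/4)
4. 2307.692ms @ 3 + 2307.692ms (3)
5. 4615.385ms @ 6 + 2307.692ms (3)
6. 6923.077ms @ 9 + 2307.692ms (3)
7. 9230.769ms @ 12 + 1153.846ms (3/2)
8. 10384.615ms @ 27/2 + 1153.846ms (3/2)
9. 11538.462ms @ 15 + 2307.692ms (3)

note 2 onset = 3/2b = 1153.846ms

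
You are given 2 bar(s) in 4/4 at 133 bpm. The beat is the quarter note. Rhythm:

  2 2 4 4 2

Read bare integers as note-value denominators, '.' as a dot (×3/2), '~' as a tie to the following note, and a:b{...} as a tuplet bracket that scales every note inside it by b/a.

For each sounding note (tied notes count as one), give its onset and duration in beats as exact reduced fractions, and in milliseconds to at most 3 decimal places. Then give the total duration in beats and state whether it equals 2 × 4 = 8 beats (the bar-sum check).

1) 0.0ms=0b +902.256ms=2b
2) 902.256ms=2b +902.256ms=2b
3) 1804.511ms=4b +451.128ms=1b
4) 2255.639ms=5b +451.128ms=1b
5) 2706.767ms=6b +902.256ms=2b
Σ=8b of 8 (133bpm 4/4) — PASS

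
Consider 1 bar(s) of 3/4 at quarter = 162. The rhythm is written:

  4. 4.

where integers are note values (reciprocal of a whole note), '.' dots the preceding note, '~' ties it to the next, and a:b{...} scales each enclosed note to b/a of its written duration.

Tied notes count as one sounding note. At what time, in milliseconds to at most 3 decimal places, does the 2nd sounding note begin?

note 2 onset = 3/2b = 555.556ms

1. 0.0ms @ 0 + 555.556ms (3/2)
2. 555.556ms @ 3/2 + 555.556ms (3/2)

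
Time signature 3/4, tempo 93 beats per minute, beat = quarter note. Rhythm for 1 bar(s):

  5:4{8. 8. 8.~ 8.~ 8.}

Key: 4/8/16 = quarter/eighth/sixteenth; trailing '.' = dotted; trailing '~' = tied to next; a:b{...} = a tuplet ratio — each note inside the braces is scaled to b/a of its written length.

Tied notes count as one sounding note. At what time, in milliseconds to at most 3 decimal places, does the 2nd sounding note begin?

1. 0.0ms @ 0 + 387.097ms (3/5)
2. 387.097ms @ 3/5 + 387.097ms (3/5)
3. 774.194ms @ 6/5 + 1161.29ms (9/5)

note 2 onset = 3/5b = 387.097ms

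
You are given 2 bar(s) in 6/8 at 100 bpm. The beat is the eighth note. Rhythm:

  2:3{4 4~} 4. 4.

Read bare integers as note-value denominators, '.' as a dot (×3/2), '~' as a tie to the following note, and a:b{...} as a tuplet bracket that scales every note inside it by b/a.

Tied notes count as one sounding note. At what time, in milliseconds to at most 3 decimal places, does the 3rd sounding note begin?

1. 0.0ms @ 0 + 1800.0ms (3)
2. 1800.0ms @ 3 + 3600.0ms (6)
3. 5400.0ms @ 9 + 1800.0ms (3)

note 3 onset = 9b = 5400.0ms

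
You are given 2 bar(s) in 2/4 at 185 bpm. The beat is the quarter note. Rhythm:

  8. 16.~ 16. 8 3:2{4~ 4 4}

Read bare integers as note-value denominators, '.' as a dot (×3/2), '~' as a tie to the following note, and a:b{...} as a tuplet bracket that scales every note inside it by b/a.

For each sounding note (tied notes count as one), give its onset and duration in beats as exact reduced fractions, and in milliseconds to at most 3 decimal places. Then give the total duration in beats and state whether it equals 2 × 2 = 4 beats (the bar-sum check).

1) 0.0ms=0b +243.243ms=3/4b
2) 243.243ms=3/4b +243.243ms=3/4b
3) 486.486ms=3/2b +162.162ms=1/2b
4) 648.649ms=2b +432.432ms=4/3b
5) 1081.081ms=10/3b +216.216ms=2/3b
Σ=4b of 4 (185bpm 2/4) — PASS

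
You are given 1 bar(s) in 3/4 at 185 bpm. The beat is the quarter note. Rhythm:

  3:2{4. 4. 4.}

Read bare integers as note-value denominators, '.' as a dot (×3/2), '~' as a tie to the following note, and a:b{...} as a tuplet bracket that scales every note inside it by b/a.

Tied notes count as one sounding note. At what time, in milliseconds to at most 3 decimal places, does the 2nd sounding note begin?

note 2 onset = 1b = 324.324ms

1. 0.0ms @ 0 + 324.324ms (1)
2. 324.324ms @ 1 + 324.324ms (1)
3. 648.649ms @ 2 + 324.324ms (1)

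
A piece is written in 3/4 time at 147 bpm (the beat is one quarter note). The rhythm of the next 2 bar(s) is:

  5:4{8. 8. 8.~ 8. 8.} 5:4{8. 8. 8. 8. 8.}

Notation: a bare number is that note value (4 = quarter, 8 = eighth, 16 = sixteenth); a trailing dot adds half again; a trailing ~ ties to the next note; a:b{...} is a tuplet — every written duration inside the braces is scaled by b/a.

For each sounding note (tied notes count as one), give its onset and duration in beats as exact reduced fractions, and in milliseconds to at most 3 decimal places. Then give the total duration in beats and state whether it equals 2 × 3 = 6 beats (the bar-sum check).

1) 0.0ms=0b +244.898ms=3/5b
2) 244.898ms=3/5b +244.898ms=3/5b
3) 489.796ms=6/5b +489.796ms=6/5b
4) 979.592ms=12/5b +244.898ms=3/5b
5) 1224.49ms=3b +244.898ms=3/5b
6) 1469.388ms=18/5b +244.898ms=3/5b
7) 1714.286ms=21/5b +244.898ms=3/5b
8) 1959.184ms=24/5b +244.898ms=3/5b
9) 2204.082ms=27/5b +244.898ms=3/5b
Σ=6b of 6 (147bpm 3/4) — PASS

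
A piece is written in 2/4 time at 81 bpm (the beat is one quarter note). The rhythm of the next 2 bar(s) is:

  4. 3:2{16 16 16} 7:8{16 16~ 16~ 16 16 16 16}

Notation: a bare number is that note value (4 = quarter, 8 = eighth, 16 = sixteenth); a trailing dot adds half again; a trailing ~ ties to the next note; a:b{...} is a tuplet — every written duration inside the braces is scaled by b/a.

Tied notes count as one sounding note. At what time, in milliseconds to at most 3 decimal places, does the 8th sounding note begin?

note 8 onset = 24/7b = 2539.683ms

1. 0.0ms @ 0 + 1111.111ms (3/2)
2. 1111.111ms @ 3/2 + 123.457ms (1/6)
3. 1234.568ms @ 5/3 + 123.457ms (1/6)
4. 1358.025ms @ 11/6 + 123.457ms (1/6)
5. 1481.481ms @ 2 + 211.64ms (2/7)
6. 1693.122ms @ 16/7 + 634.921ms (6/7)
7. 2328.042ms @ 22/7 + 211.64ms (2/7)
8. 2539.683ms @ 24/7 + 211.64ms (2/7)
9. 2751.323ms @ 26/7 + 211.64ms (2/7)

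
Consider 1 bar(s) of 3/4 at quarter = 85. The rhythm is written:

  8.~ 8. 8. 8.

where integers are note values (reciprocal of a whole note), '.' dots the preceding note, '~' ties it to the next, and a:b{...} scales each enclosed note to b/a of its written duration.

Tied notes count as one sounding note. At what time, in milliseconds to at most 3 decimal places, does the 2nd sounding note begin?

note 2 onset = 3/2b = 1058.824ms

1. 0.0ms @ 0 + 1058.824ms (3/2)
2. 1058.824ms @ 3/2 + 529.412ms (3/4)
3. 1588.235ms @ 9/4 + 529.412ms (3/4)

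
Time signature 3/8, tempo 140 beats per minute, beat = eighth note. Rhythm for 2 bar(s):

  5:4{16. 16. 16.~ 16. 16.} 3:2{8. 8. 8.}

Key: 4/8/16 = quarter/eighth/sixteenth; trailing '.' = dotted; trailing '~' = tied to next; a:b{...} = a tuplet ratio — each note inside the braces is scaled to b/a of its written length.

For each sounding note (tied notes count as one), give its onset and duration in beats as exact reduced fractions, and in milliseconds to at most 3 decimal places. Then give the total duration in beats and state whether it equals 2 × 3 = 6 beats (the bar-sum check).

1) 0.0ms=0b +257.143ms=3/5b
2) 257.143ms=3/5b +257.143ms=3/5b
3) 514.286ms=6/5b +514.286ms=6/5b
4) 1028.571ms=12/5b +257.143ms=3/5b
5) 1285.714ms=3b +428.571ms=1b
6) 1714.286ms=4b +428.571ms=1b
7) 2142.857ms=5b +428.571ms=1b
Σ=6b of 6 (140bpm 3/8) — PASS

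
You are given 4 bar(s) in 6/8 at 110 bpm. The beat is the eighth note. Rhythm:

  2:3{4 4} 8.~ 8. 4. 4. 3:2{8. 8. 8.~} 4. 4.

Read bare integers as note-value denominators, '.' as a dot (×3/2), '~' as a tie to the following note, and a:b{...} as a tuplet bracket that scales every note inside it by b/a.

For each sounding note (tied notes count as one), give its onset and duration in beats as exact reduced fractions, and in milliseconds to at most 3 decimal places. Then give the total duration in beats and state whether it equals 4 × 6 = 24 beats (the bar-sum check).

1) 0.0ms=0b +1636.364ms=3b
2) 1636.364ms=3b +1636.364ms=3b
3) 3272.727ms=6b +1636.364ms=3b
4) 4909.091ms=9b +1636.364ms=3b
5) 6545.455ms=12b +1636.364ms=3b
6) 8181.818ms=15b +545.455ms=1b
7) 8727.273ms=16b +545.455ms=1b
8) 9272.727ms=17b +2181.818ms=4b
9) 11454.545ms=21b +1636.364ms=3b
Σ=24b of 24 (110bpm 6/8) — PASS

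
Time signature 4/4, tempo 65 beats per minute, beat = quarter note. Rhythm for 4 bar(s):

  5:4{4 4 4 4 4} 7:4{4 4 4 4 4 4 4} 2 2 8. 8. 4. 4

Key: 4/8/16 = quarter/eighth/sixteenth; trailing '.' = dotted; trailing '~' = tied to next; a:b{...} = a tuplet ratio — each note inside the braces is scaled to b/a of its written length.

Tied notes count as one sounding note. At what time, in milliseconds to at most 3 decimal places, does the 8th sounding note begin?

1. 0.0ms @ 0 + 738.462ms (4/5)
2. 738.462ms @ 4/5 + 738.462ms (4/5)
3. 1476.923ms @ 8/5 + 738.462ms (4/5)
4. 2215.385ms @ 12/5 + 738.462ms (4/5)
5. 2953.846ms @ 16/5 + 738.462ms (4/5)
6. 3692.308ms @ 4 + 527.473ms (4/7)
7. 4219.78ms @ 32/7 + 527.473ms (4/7)
8. 4747.253ms @ 36/7 + 527.473ms (4/7)
9. 5274.725ms @ 40/7 + 527.473ms (4/7)
10. 5802.198ms @ 44/7 + 527.473ms (4/7)
11. 6329.67ms @ 48/7 + 527.473ms (4/7)
12. 6857.143ms @ 52/7 + 527.473ms (4/7)
13. 7384.615ms @ 8 + 1846.154ms (2)
14. 9230.769ms @ 10 + 1846.154ms (2)
15. 11076.923ms @ 12 + 692.308ms (3/4)
16. 11769.231ms @ 51/4 + 692.308ms (3/4)
17. 12461.538ms @ 27/2 + 1384.615ms (3/2)
18. 13846.154ms @ 15 + 923.077ms (1)

note 8 onset = 36/7b = 4747.253ms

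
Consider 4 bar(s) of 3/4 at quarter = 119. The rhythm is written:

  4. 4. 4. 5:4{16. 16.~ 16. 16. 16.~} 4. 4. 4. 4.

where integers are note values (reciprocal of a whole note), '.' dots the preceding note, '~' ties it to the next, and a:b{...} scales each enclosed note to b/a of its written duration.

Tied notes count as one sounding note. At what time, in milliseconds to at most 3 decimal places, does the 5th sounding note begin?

note 5 onset = 24/5b = 2420.168ms

1. 0.0ms @ 0 + 756.303ms (3/2)
2. 756.303ms @ 3/2 + 756.303ms (3/2)
3. 1512.605ms @ 3 + 756.303ms (3/2)
4. 2268.908ms @ 9/2 + 151.261ms (3/10)
5. 2420.168ms @ 24/5 + 302.521ms (3/5)
6. 2722.689ms @ 27/5 + 151.261ms (3/10)
7. 2873.95ms @ 57/10 + 907.563ms (9/5)
8. 3781.513ms @ 15/2 + 756.303ms (3/2)
9. 4537.815ms @ 9 + 756.303ms (3/2)
10. 5294.118ms @ 21/2 + 756.303ms (3/2)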